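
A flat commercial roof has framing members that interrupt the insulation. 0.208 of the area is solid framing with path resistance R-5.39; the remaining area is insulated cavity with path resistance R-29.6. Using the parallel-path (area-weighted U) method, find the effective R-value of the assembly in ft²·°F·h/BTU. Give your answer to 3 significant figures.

U_eff = 0.792/29.6 + 0.208/5.39 = 0.02676 + 0.03859 = 0.06535
R_eff = 1/U_eff = 15.3 ft²·°F·h/BTU

15.3 ft²·°F·h/BTU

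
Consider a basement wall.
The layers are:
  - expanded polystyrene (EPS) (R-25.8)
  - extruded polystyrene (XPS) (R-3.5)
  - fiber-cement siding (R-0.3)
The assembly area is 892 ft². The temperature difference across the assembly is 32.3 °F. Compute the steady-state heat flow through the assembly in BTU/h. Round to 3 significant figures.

R_total = 25.8 + 3.5 + 0.3 = 29.6 ft²·°F·h/BTU
Q = A·ΔT/R = 892 × 32.3 / 29.6 = 973.4 BTU/h

973 BTU/h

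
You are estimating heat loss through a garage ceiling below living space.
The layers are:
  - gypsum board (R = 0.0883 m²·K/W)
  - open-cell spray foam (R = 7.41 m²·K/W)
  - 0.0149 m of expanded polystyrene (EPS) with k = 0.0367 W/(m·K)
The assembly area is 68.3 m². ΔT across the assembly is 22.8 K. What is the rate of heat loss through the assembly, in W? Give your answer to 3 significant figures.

197 W

0.0149/0.0367 = 0.406
R_total = 0.0883 + 7.41 + 0.406 = 7.904 m²·K/W
Q = A·ΔT/R = 68.3 × 22.8 / 7.904 = 197 W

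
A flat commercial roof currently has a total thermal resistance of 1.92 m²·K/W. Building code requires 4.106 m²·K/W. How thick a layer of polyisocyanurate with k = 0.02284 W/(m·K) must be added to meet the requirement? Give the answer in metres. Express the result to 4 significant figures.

0.04993 m

ΔR = 4.106 − 1.92 = 2.186 m²·K/W
L = ΔR × k = 2.186 × 0.02284 = 0.049928 m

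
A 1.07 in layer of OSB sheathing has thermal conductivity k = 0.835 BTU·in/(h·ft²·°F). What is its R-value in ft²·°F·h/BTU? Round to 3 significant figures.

1.28 ft²·°F·h/BTU

R = L/k = 1.07/0.835 = 1.281 ft²·°F·h/BTU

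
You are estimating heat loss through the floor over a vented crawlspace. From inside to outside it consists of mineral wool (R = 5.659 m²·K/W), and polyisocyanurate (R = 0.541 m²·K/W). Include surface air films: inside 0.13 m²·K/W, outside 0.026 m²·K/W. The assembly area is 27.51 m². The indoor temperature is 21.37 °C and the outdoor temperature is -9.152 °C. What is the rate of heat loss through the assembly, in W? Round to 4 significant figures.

R_total = 0.13 + 5.659 + 0.541 + 0.026 = 6.356 m²·K/W
Q = A·ΔT/R = 27.51 × (21.37 − (-9.152)) / 6.356 = 132.11 W

132.1 W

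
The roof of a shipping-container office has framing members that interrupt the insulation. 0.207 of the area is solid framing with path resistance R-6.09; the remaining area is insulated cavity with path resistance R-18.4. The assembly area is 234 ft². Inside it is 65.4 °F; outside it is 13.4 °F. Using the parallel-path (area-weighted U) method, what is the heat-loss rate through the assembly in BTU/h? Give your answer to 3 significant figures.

938 BTU/h

U_eff = 0.793/18.4 + 0.207/6.09 = 0.0431 + 0.03399 = 0.07709
R_eff = 1/U_eff = 12.97 ft²·°F·h/BTU
Q = 234 × (65.4 − 13.4) / 12.97 = 938 BTU/h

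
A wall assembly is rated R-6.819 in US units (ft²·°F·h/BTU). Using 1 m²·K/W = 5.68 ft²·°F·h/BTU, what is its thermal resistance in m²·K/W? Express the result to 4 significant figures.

R_SI = 6.819/5.68 = 1.2005

1.201 m²·K/W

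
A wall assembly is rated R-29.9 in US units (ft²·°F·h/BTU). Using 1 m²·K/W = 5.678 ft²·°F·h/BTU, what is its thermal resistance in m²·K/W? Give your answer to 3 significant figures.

R_SI = 29.9/5.678 = 5.266

5.27 m²·K/W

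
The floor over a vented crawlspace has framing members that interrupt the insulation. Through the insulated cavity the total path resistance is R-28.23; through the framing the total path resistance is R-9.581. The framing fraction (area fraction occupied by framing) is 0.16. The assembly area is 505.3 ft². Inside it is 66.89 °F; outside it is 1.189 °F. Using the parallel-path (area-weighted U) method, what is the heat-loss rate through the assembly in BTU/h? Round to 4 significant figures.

1542 BTU/h

U_eff = 0.84/28.23 + 0.16/9.581 = 0.029756 + 0.0167 = 0.046455
R_eff = 1/U_eff = 21.526 ft²·°F·h/BTU
Q = 505.3 × (66.89 − 1.189) / 21.526 = 1542.3 BTU/h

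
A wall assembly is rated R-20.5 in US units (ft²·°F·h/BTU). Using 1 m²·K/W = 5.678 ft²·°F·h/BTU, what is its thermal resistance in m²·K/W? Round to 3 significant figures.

3.61 m²·K/W

R_SI = 20.5/5.678 = 3.61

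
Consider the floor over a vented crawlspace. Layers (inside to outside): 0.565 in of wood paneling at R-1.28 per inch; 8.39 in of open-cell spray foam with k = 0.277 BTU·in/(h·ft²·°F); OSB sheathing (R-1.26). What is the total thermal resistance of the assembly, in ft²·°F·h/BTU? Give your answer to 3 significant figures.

0.565 × 1.28 = 0.7232
8.39/0.277 = 30.29
R_total = 0.7232 + 30.29 + 1.26 = 32.27 ft²·°F·h/BTU

32.3 ft²·°F·h/BTU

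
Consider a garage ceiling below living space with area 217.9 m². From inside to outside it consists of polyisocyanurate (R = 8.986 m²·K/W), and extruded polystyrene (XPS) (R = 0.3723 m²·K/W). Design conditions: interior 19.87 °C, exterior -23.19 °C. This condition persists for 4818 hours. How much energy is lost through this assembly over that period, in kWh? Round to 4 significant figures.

R_total = 8.986 + 0.3723 = 9.3583 m²·K/W
Q = 217.9 × (19.87 − (-23.19)) / 9.3583 = 1002.6 W
E = 1002.6 W × 4818 h / 1000 = 4830.6 kWh

4831 kWh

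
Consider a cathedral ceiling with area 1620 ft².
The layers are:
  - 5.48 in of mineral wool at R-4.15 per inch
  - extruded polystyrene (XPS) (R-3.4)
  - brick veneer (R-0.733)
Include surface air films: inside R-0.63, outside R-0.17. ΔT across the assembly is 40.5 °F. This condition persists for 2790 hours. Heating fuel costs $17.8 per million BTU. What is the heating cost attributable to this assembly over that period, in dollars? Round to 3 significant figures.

5.48 × 4.15 = 22.74
R_total = 0.63 + 22.74 + 3.4 + 0.733 + 0.17 = 27.68 ft²·°F·h/BTU
Q = 1620 × 40.5 / 27.68 = 2371 BTU/h
E = 2371 × 2790 = 6614000 BTU
Cost = 6614000/10⁶ × 17.8 = $117.7

118 dollars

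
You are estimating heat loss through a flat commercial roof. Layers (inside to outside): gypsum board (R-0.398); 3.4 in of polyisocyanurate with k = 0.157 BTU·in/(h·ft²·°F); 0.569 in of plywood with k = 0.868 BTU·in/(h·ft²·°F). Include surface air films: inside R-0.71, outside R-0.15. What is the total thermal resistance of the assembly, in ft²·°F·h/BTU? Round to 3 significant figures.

3.4/0.157 = 21.66
0.569/0.868 = 0.6555
R_total = 0.71 + 0.398 + 21.66 + 0.6555 + 0.15 = 23.57 ft²·°F·h/BTU

23.6 ft²·°F·h/BTU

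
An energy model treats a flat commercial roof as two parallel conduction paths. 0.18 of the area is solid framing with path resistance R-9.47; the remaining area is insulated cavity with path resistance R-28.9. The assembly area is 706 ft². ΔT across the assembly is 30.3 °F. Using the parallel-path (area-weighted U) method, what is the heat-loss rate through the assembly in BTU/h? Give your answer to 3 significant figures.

U_eff = 0.82/28.9 + 0.18/9.47 = 0.02837 + 0.01901 = 0.04738
R_eff = 1/U_eff = 21.11 ft²·°F·h/BTU
Q = 706 × 30.3 / 21.11 = 1014 BTU/h

1010 BTU/h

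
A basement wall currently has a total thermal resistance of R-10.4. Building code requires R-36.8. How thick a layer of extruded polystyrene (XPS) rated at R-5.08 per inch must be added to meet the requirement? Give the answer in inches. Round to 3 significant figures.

ΔR = 36.8 − 10.4 = 26.4 ft²·°F·h/BTU
L = ΔR / (R/in) = 26.4/5.08 = 5.197 in

5.20 in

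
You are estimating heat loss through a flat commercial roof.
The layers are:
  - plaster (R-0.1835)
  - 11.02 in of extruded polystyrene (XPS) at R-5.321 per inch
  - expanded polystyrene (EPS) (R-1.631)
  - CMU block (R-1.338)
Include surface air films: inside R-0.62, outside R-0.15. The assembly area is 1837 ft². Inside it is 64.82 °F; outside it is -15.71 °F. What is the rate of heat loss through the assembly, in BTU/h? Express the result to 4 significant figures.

11.02 × 5.321 = 58.637
R_total = 0.62 + 0.1835 + 58.637 + 1.631 + 1.338 + 0.15 = 62.56 ft²·°F·h/BTU
Q = A·ΔT/R = 1837 × (64.82 − (-15.71)) / 62.56 = 2364.7 BTU/h

2365 BTU/h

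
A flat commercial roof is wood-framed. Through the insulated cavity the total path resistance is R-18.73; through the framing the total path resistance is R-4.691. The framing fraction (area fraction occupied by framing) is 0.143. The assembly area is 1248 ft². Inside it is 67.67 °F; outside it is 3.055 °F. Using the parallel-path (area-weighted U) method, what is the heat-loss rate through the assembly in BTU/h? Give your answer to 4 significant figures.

U_eff = 0.857/18.73 + 0.143/4.691 = 0.045755 + 0.030484 = 0.076239
R_eff = 1/U_eff = 13.117 ft²·°F·h/BTU
Q = 1248 × (67.67 − 3.055) / 13.117 = 6147.9 BTU/h

6148 BTU/h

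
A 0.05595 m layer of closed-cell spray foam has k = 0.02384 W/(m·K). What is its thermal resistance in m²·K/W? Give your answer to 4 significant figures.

2.347 m²·K/W

R = L/k = 0.05595/0.02384 = 2.3469 m²·K/W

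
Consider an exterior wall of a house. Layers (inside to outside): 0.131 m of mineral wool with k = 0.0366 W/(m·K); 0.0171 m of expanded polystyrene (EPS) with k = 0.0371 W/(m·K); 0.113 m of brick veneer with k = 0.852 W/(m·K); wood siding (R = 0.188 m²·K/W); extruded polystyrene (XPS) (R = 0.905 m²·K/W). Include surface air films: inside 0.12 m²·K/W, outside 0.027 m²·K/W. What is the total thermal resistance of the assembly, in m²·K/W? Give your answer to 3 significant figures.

0.131/0.0366 = 3.579
0.0171/0.0371 = 0.4609
0.113/0.852 = 0.1326
R_total = 0.12 + 3.579 + 0.4609 + 0.1326 + 0.188 + 0.905 + 0.027 = 5.413 m²·K/W

5.41 m²·K/W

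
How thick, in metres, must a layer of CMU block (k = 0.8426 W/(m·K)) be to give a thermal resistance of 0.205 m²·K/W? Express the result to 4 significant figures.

0.1727 m

L = R·k = 0.205 × 0.8426 = 0.17273 m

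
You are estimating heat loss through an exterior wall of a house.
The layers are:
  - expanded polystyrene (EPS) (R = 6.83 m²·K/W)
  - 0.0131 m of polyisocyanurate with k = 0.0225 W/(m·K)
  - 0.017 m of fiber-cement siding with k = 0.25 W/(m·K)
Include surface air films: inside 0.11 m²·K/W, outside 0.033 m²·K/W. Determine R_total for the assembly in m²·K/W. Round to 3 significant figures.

0.0131/0.0225 = 0.5822
0.017/0.25 = 0.068
R_total = 0.11 + 6.83 + 0.5822 + 0.068 + 0.033 = 7.623 m²·K/W

7.62 m²·K/W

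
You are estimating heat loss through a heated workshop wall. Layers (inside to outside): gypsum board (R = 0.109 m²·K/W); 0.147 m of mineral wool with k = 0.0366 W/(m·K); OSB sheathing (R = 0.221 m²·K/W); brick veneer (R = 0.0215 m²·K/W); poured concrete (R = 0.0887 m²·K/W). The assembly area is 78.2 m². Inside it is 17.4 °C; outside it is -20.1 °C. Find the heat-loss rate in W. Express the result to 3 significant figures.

658 W

0.147/0.0366 = 4.016
R_total = 0.109 + 4.016 + 0.221 + 0.0215 + 0.0887 = 4.457 m²·K/W
Q = A·ΔT/R = 78.2 × (17.4 − (-20.1)) / 4.457 = 658 W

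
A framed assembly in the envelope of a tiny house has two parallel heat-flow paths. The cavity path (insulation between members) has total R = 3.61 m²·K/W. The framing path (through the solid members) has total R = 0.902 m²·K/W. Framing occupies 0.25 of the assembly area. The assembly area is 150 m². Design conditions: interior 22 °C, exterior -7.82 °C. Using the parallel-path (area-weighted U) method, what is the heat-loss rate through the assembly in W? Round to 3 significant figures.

U_eff = 0.75/3.61 + 0.25/0.902 = 0.2078 + 0.2772 = 0.4849
R_eff = 1/U_eff = 2.062 m²·K/W
Q = 150 × (22 − (-7.82)) / 2.062 = 2169 W

2170 W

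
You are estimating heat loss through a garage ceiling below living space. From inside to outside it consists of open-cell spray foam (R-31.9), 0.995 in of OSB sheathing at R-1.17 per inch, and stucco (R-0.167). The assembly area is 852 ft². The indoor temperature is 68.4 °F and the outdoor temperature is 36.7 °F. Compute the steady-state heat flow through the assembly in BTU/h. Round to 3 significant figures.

0.995 × 1.17 = 1.164
R_total = 31.9 + 1.164 + 0.167 = 33.23 ft²·°F·h/BTU
Q = A·ΔT/R = 852 × (68.4 − 36.7) / 33.23 = 812.7 BTU/h

813 BTU/h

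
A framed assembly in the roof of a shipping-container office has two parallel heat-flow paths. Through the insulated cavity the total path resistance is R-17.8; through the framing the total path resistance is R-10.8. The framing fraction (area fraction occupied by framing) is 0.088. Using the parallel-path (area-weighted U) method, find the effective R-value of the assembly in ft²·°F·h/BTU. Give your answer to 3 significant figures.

U_eff = 0.912/17.8 + 0.088/10.8 = 0.05124 + 0.008148 = 0.05938
R_eff = 1/U_eff = 16.84 ft²·°F·h/BTU

16.8 ft²·°F·h/BTU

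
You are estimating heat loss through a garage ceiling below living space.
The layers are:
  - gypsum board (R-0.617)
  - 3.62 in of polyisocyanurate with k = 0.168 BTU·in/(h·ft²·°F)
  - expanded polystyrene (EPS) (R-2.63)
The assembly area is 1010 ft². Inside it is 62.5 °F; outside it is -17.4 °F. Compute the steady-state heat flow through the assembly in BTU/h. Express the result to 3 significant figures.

3.62/0.168 = 21.55
R_total = 0.617 + 21.55 + 2.63 = 24.79 ft²·°F·h/BTU
Q = A·ΔT/R = 1010 × (62.5 − (-17.4)) / 24.79 = 3255 BTU/h

3250 BTU/h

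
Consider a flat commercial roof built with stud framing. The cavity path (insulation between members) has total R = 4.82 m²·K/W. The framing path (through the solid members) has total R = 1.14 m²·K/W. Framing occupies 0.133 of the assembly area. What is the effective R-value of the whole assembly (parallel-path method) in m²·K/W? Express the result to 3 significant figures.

3.37 m²·K/W

U_eff = 0.867/4.82 + 0.133/1.14 = 0.1799 + 0.1167 = 0.2965
R_eff = 1/U_eff = 3.372 m²·K/W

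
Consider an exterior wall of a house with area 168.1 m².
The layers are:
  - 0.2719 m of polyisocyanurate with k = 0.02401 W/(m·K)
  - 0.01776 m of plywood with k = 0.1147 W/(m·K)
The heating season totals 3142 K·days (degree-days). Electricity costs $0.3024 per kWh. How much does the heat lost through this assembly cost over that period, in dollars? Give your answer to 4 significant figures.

0.2719/0.02401 = 11.324
0.01776/0.1147 = 0.15484
R_total = 11.324 + 0.15484 = 11.479 m²·K/W
E = A × HDD × 24 / R / 1000 = 168.1 × 3142 × 24 / 11.479 / 1000 = 1104.3 kWh
Cost = 1104.3 × 0.3024 = $333.93

333.9 dollars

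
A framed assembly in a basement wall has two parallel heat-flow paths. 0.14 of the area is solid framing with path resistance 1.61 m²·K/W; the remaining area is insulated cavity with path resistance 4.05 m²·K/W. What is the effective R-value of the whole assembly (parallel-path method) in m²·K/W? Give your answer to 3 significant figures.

U_eff = 0.86/4.05 + 0.14/1.61 = 0.2123 + 0.08696 = 0.2993
R_eff = 1/U_eff = 3.341 m²·K/W

3.34 m²·K/W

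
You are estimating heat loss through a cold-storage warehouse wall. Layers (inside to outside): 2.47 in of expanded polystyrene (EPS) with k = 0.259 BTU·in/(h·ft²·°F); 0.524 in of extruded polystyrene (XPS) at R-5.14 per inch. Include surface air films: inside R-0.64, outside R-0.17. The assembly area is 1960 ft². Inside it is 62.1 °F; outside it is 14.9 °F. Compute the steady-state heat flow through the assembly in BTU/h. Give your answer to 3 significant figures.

7090 BTU/h

2.47/0.259 = 9.537
0.524 × 5.14 = 2.693
R_total = 0.64 + 9.537 + 2.693 + 0.17 = 13.04 ft²·°F·h/BTU
Q = A·ΔT/R = 1960 × (62.1 − 14.9) / 13.04 = 7094 BTU/h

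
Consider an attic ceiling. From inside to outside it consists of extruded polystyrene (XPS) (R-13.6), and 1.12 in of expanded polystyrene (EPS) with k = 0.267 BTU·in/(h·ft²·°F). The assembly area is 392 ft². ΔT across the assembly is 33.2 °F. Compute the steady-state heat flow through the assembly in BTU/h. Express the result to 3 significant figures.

1.12/0.267 = 4.195
R_total = 13.6 + 4.195 = 17.79 ft²·°F·h/BTU
Q = A·ΔT/R = 392 × 33.2 / 17.79 = 731.4 BTU/h

731 BTU/h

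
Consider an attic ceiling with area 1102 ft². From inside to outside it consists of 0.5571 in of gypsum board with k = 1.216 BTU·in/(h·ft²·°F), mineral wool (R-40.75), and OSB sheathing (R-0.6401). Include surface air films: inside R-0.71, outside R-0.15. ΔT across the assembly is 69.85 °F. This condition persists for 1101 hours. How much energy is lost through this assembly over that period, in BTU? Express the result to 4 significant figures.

1984000 BTU

0.5571/1.216 = 0.45814
R_total = 0.71 + 0.45814 + 40.75 + 0.6401 + 0.15 = 42.708 ft²·°F·h/BTU
Q = 1102 × 69.85 / 42.708 = 1802.3 BTU/h
E = 1802.3 × 1101 = 1984400 BTU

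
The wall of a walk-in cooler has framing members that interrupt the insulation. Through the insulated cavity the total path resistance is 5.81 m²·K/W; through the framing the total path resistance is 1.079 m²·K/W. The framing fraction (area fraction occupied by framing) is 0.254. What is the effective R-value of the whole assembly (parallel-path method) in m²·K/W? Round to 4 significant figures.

U_eff = 0.746/5.81 + 0.254/1.079 = 0.1284 + 0.2354 = 0.3638
R_eff = 1/U_eff = 2.7487 m²·K/W

2.749 m²·K/W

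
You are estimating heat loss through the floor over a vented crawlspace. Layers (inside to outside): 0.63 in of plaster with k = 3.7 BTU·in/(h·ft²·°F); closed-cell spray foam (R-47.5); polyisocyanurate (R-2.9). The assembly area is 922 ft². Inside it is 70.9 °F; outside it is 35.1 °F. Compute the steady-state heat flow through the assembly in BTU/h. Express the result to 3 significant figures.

653 BTU/h

0.63/3.7 = 0.1703
R_total = 0.1703 + 47.5 + 2.9 = 50.57 ft²·°F·h/BTU
Q = A·ΔT/R = 922 × (70.9 − 35.1) / 50.57 = 652.7 BTU/h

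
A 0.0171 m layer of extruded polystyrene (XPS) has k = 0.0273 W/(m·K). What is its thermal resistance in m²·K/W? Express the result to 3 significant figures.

R = L/k = 0.0171/0.0273 = 0.6264 m²·K/W

0.626 m²·K/W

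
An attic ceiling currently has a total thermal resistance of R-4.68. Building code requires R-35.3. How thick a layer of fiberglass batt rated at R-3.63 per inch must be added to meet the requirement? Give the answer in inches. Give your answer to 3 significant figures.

8.44 in

ΔR = 35.3 − 4.68 = 30.62 ft²·°F·h/BTU
L = ΔR / (R/in) = 30.62/3.63 = 8.435 in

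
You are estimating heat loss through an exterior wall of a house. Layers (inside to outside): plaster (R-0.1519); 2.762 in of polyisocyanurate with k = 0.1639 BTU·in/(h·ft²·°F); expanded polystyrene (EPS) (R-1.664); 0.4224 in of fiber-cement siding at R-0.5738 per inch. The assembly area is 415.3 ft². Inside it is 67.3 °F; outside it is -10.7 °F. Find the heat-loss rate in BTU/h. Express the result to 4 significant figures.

2.762/0.1639 = 16.852
0.4224 × 0.5738 = 0.24237
R_total = 0.1519 + 16.852 + 1.664 + 0.24237 = 18.91 ft²·°F·h/BTU
Q = A·ΔT/R = 415.3 × (67.3 − (-10.7)) / 18.91 = 1713 BTU/h

1713 BTU/h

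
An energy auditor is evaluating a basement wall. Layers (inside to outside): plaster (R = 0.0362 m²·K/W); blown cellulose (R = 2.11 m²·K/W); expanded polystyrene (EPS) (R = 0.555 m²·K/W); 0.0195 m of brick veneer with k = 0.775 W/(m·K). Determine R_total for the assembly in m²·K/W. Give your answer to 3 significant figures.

0.0195/0.775 = 0.02516
R_total = 0.0362 + 2.11 + 0.555 + 0.02516 = 2.726 m²·K/W

2.73 m²·K/W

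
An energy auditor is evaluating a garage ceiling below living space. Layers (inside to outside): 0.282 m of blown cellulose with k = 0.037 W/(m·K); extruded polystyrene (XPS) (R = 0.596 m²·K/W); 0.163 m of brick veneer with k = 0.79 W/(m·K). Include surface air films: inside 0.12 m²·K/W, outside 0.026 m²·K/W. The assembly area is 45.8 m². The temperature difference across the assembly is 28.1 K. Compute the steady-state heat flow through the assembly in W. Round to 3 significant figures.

0.282/0.037 = 7.622
0.163/0.79 = 0.2063
R_total = 0.12 + 7.622 + 0.596 + 0.2063 + 0.026 = 8.57 m²·K/W
Q = A·ΔT/R = 45.8 × 28.1 / 8.57 = 150.2 W

150 W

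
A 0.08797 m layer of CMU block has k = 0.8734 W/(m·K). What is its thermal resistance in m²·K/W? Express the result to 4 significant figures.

R = L/k = 0.08797/0.8734 = 0.10072 m²·K/W

0.1007 m²·K/W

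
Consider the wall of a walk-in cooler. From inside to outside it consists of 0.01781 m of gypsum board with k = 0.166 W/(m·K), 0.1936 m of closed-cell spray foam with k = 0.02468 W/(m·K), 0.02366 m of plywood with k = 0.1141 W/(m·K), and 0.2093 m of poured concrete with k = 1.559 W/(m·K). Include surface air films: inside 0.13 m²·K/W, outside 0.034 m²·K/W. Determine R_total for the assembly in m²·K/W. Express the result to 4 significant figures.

0.01781/0.166 = 0.10729
0.1936/0.02468 = 7.8444
0.02366/0.1141 = 0.20736
0.2093/1.559 = 0.13425
R_total = 0.13 + 0.10729 + 7.8444 + 0.20736 + 0.13425 + 0.034 = 8.4573 m²·K/W

8.457 m²·K/W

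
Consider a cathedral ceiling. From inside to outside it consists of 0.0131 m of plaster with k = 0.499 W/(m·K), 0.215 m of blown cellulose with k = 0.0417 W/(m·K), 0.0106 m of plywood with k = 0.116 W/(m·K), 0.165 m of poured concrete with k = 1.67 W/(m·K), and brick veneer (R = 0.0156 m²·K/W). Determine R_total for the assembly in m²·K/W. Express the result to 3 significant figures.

5.39 m²·K/W

0.0131/0.499 = 0.02625
0.215/0.0417 = 5.156
0.0106/0.116 = 0.09138
0.165/1.67 = 0.0988
R_total = 0.02625 + 5.156 + 0.09138 + 0.0988 + 0.0156 = 5.388 m²·K/W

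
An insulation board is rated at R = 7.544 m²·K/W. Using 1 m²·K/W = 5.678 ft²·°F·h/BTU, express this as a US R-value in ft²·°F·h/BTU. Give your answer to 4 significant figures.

R_US = 7.544 × 5.678 = 42.835

42.83 ft²·°F·h/BTU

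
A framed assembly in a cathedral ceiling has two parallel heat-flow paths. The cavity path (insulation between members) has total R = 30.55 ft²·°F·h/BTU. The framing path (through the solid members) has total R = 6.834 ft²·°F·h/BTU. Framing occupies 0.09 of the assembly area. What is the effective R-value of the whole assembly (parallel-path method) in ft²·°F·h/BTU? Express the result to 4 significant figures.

U_eff = 0.91/30.55 + 0.09/6.834 = 0.029787 + 0.013169 = 0.042957
R_eff = 1/U_eff = 23.279 ft²·°F·h/BTU

23.28 ft²·°F·h/BTU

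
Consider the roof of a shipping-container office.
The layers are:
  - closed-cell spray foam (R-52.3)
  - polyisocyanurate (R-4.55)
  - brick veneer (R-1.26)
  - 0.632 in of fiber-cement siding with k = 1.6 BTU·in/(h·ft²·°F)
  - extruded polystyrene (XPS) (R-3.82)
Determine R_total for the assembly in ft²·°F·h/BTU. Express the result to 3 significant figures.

0.632/1.6 = 0.395
R_total = 52.3 + 4.55 + 1.26 + 0.395 + 3.82 = 62.32 ft²·°F·h/BTU

62.3 ft²·°F·h/BTU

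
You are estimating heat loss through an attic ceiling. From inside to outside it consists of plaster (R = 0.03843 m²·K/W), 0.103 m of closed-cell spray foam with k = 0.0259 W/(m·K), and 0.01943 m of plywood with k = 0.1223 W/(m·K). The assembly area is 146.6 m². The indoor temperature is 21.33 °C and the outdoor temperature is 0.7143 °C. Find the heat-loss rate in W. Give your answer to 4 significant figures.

724.0 W

0.103/0.0259 = 3.9768
0.01943/0.1223 = 0.15887
R_total = 0.03843 + 3.9768 + 0.15887 = 4.1741 m²·K/W
Q = A·ΔT/R = 146.6 × (21.33 − 0.7143) / 4.1741 = 724.04 W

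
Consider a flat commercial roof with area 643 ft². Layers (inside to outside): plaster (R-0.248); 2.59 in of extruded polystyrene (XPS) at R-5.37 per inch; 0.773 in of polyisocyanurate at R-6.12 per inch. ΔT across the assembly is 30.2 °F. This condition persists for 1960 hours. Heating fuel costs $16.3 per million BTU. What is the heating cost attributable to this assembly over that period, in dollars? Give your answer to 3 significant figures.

32.8 dollars

2.59 × 5.37 = 13.91
0.773 × 6.12 = 4.731
R_total = 0.248 + 13.91 + 4.731 = 18.89 ft²·°F·h/BTU
Q = 643 × 30.2 / 18.89 = 1028 BTU/h
E = 1028 × 1960 = 2015000 BTU
Cost = 2015000/10⁶ × 16.3 = $32.85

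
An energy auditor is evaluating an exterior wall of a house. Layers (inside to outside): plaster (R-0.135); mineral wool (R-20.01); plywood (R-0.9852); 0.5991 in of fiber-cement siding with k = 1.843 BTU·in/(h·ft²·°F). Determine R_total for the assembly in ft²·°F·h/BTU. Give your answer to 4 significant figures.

21.46 ft²·°F·h/BTU

0.5991/1.843 = 0.32507
R_total = 0.135 + 20.01 + 0.9852 + 0.32507 = 21.455 ft²·°F·h/BTU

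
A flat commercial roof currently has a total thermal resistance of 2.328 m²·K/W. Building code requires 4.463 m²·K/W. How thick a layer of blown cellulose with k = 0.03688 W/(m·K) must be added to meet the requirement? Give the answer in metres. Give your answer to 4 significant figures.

0.07874 m

ΔR = 4.463 − 2.328 = 2.135 m²·K/W
L = ΔR × k = 2.135 × 0.03688 = 0.078739 m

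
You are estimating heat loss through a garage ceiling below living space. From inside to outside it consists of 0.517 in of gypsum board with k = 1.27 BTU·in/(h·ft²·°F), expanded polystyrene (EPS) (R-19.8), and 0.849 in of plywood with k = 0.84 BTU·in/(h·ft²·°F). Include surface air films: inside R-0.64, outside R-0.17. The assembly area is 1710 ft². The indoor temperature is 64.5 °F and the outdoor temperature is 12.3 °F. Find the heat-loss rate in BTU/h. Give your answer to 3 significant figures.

4050 BTU/h

0.517/1.27 = 0.4071
0.849/0.84 = 1.011
R_total = 0.64 + 0.4071 + 19.8 + 1.011 + 0.17 = 22.03 ft²·°F·h/BTU
Q = A·ΔT/R = 1710 × (64.5 − 12.3) / 22.03 = 4052 BTU/h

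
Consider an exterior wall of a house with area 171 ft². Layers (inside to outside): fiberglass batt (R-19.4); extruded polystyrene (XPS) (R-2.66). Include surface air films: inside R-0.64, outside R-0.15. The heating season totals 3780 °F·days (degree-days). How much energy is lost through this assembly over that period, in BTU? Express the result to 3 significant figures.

679000 BTU

R_total = 0.64 + 19.4 + 2.66 + 0.15 = 22.85 ft²·°F·h/BTU
E = A × HDD × 24 / R = 171 × 3780 × 24 / 22.85 = 678900 BTU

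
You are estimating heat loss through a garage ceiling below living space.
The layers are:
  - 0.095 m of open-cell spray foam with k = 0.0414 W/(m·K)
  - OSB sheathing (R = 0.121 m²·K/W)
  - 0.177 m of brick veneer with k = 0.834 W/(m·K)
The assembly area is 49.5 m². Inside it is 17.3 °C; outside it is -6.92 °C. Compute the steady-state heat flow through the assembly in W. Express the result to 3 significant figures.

456 W

0.095/0.0414 = 2.295
0.177/0.834 = 0.2122
R_total = 2.295 + 0.121 + 0.2122 = 2.628 m²·K/W
Q = A·ΔT/R = 49.5 × (17.3 − (-6.92)) / 2.628 = 456.2 W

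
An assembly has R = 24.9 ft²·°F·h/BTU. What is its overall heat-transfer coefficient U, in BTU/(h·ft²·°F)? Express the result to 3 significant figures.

U = 1/R = 1/24.9 = 0.04016

0.0402 BTU/(h·ft²·°F)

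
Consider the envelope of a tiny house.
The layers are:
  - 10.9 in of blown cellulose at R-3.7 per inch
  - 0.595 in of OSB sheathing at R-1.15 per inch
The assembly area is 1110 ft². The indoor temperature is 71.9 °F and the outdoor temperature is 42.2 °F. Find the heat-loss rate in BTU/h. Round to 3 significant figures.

804 BTU/h

10.9 × 3.7 = 40.33
0.595 × 1.15 = 0.6842
R_total = 40.33 + 0.6842 = 41.01 ft²·°F·h/BTU
Q = A·ΔT/R = 1110 × (71.9 − 42.2) / 41.01 = 803.8 BTU/h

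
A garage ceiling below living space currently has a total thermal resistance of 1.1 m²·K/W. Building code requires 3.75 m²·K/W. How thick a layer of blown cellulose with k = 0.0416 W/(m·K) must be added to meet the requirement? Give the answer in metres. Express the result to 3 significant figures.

ΔR = 3.75 − 1.1 = 2.65 m²·K/W
L = ΔR × k = 2.65 × 0.0416 = 0.1102 m

0.110 m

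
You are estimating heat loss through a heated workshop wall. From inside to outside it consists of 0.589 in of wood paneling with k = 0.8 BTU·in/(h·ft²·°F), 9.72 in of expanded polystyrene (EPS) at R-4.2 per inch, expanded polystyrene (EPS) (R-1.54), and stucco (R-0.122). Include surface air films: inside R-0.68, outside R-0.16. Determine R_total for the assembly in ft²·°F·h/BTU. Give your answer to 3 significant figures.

44.1 ft²·°F·h/BTU

0.589/0.8 = 0.7362
9.72 × 4.2 = 40.82
R_total = 0.68 + 0.7362 + 40.82 + 1.54 + 0.122 + 0.16 = 44.06 ft²·°F·h/BTU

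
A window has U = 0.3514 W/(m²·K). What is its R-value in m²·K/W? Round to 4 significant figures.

2.846 m²·K/W

R = 1/U = 1/0.3514 = 2.8458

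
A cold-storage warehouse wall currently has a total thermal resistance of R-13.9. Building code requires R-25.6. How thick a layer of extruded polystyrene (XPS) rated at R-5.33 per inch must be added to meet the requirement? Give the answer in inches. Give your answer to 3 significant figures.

ΔR = 25.6 − 13.9 = 11.7 ft²·°F·h/BTU
L = ΔR / (R/in) = 11.7/5.33 = 2.195 in

2.20 in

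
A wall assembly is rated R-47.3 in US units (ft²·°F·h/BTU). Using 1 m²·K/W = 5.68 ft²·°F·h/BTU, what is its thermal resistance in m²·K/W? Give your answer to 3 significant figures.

R_SI = 47.3/5.68 = 8.327

8.33 m²·K/W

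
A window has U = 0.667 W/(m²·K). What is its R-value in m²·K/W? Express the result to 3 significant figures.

R = 1/U = 1/0.667 = 1.499

1.50 m²·K/W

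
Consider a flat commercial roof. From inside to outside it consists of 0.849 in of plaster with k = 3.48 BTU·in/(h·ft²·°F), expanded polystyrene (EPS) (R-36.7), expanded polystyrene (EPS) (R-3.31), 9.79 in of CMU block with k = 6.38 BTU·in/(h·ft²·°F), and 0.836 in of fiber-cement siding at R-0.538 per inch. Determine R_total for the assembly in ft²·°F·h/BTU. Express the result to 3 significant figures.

0.849/3.48 = 0.244
9.79/6.38 = 1.534
0.836 × 0.538 = 0.4498
R_total = 0.244 + 36.7 + 3.31 + 1.534 + 0.4498 = 42.24 ft²·°F·h/BTU

42.2 ft²·°F·h/BTU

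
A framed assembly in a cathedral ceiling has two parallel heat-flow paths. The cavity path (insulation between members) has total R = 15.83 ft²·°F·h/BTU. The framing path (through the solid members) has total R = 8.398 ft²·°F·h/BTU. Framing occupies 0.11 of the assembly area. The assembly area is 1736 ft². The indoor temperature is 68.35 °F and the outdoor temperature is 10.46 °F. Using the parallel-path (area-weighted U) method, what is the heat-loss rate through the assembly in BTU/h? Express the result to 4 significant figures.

U_eff = 0.89/15.83 + 0.11/8.398 = 0.056222 + 0.013098 = 0.069321
R_eff = 1/U_eff = 14.426 ft²·°F·h/BTU
Q = 1736 × (68.35 − 10.46) / 14.426 = 6966.5 BTU/h

6967 BTU/h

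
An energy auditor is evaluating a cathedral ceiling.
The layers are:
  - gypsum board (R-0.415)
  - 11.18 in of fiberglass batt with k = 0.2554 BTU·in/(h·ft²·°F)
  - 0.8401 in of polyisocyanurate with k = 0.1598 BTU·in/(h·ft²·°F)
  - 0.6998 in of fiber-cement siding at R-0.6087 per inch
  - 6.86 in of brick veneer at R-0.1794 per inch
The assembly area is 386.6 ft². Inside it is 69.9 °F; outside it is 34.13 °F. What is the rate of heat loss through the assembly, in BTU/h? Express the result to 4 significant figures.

270.6 BTU/h

11.18/0.2554 = 43.774
0.8401/0.1598 = 5.2572
0.6998 × 0.6087 = 0.42597
6.86 × 0.1794 = 1.2307
R_total = 0.415 + 43.774 + 5.2572 + 0.42597 + 1.2307 = 51.103 ft²·°F·h/BTU
Q = A·ΔT/R = 386.6 × (69.9 − 34.13) / 51.103 = 270.6 BTU/h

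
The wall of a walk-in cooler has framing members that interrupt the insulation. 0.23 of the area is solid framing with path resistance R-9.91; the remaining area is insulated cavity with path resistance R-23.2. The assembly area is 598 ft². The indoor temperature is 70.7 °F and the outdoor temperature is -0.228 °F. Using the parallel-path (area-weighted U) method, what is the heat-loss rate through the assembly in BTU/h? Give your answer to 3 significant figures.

U_eff = 0.77/23.2 + 0.23/9.91 = 0.03319 + 0.02321 = 0.0564
R_eff = 1/U_eff = 17.73 ft²·°F·h/BTU
Q = 598 × (70.7 − (-0.228)) / 17.73 = 2392 BTU/h

2390 BTU/h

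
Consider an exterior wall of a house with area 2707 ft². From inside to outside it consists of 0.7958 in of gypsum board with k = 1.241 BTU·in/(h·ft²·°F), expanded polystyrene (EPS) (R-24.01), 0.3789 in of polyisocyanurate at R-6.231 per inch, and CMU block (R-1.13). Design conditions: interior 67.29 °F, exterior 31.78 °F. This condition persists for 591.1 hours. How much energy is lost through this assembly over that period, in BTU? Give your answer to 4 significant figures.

0.7958/1.241 = 0.64126
0.3789 × 6.231 = 2.3609
R_total = 0.64126 + 24.01 + 2.3609 + 1.13 = 28.142 ft²·°F·h/BTU
Q = 2707 × (67.29 − 31.78) / 28.142 = 3415.7 BTU/h
E = 3415.7 × 591.1 = 2019000 BTU

2019000 BTU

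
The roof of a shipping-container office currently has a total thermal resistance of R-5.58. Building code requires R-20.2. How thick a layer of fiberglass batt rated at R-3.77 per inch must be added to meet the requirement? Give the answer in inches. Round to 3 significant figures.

3.88 in

ΔR = 20.2 − 5.58 = 14.62 ft²·°F·h/BTU
L = ΔR / (R/in) = 14.62/3.77 = 3.878 in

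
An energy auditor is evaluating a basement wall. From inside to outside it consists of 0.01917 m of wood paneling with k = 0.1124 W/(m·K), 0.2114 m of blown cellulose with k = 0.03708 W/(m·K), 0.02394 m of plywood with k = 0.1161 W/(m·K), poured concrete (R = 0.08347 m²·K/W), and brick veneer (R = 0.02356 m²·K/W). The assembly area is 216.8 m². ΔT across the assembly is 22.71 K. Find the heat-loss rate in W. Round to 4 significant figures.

796.0 W

0.01917/0.1124 = 0.17055
0.2114/0.03708 = 5.7012
0.02394/0.1161 = 0.2062
R_total = 0.17055 + 5.7012 + 0.2062 + 0.08347 + 0.02356 = 6.185 m²·K/W
Q = A·ΔT/R = 216.8 × 22.71 / 6.185 = 796.05 W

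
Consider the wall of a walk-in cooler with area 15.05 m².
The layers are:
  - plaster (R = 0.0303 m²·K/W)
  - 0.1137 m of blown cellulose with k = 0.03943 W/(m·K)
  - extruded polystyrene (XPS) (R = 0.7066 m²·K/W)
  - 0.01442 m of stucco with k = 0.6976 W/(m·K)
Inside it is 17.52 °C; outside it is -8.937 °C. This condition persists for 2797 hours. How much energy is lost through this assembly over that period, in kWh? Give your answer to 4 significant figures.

0.1137/0.03943 = 2.8836
0.01442/0.6976 = 0.020671
R_total = 0.0303 + 2.8836 + 0.7066 + 0.020671 = 3.6412 m²·K/W
Q = 15.05 × (17.52 − (-8.937)) / 3.6412 = 109.35 W
E = 109.35 W × 2797 h / 1000 = 305.86 kWh

305.9 kWh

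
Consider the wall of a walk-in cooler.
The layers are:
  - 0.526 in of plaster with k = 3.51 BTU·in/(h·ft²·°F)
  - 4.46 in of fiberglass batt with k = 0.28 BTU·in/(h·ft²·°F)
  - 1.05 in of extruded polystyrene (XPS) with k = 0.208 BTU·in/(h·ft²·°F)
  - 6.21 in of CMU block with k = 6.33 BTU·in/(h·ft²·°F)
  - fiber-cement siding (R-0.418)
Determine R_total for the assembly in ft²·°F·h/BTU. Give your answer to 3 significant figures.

0.526/3.51 = 0.1499
4.46/0.28 = 15.93
1.05/0.208 = 5.048
6.21/6.33 = 0.981
R_total = 0.1499 + 15.93 + 5.048 + 0.981 + 0.418 = 22.53 ft²·°F·h/BTU

22.5 ft²·°F·h/BTU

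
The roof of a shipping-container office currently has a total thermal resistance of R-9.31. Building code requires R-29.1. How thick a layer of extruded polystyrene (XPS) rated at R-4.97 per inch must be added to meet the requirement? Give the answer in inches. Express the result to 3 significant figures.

ΔR = 29.1 − 9.31 = 19.79 ft²·°F·h/BTU
L = ΔR / (R/in) = 19.79/4.97 = 3.982 in

3.98 in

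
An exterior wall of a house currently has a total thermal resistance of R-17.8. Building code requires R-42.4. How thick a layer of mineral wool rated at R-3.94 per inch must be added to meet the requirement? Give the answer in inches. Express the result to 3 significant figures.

ΔR = 42.4 − 17.8 = 24.6 ft²·°F·h/BTU
L = ΔR / (R/in) = 24.6/3.94 = 6.244 in

6.24 in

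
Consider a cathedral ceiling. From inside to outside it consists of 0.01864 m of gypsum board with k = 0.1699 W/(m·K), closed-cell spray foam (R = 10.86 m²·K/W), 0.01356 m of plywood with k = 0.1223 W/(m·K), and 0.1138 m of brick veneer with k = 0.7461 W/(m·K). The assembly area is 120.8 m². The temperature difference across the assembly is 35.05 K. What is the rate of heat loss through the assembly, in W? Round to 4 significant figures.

0.01864/0.1699 = 0.10971
0.01356/0.1223 = 0.11087
0.1138/0.7461 = 0.15253
R_total = 0.10971 + 10.86 + 0.11087 + 0.15253 = 11.233 m²·K/W
Q = A·ΔT/R = 120.8 × 35.05 / 11.233 = 376.92 W

376.9 W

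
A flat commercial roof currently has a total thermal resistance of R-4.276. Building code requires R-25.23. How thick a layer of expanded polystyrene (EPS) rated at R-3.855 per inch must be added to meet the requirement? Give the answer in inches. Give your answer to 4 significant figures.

ΔR = 25.23 − 4.276 = 20.954 ft²·°F·h/BTU
L = ΔR / (R/in) = 20.954/3.855 = 5.4355 in

5.436 in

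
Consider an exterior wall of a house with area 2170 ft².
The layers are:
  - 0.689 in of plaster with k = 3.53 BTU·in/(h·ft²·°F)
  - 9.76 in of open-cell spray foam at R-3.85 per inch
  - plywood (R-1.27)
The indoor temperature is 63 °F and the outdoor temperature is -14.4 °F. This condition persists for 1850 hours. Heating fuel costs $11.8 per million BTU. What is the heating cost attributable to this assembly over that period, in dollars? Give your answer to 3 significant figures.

93.9 dollars

0.689/3.53 = 0.1952
9.76 × 3.85 = 37.58
R_total = 0.1952 + 37.58 + 1.27 = 39.04 ft²·°F·h/BTU
Q = 2170 × (63 − (-14.4)) / 39.04 = 4302 BTU/h
E = 4302 × 1850 = 7959000 BTU
Cost = 7959000/10⁶ × 11.8 = $93.91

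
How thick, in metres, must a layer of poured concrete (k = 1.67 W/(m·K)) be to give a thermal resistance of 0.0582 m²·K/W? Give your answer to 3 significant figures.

L = R·k = 0.0582 × 1.67 = 0.09719 m

0.0972 m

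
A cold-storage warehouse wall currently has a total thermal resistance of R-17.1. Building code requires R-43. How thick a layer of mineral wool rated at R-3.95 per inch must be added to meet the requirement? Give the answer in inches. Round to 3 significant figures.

6.56 in

ΔR = 43 − 17.1 = 25.9 ft²·°F·h/BTU
L = ΔR / (R/in) = 25.9/3.95 = 6.557 in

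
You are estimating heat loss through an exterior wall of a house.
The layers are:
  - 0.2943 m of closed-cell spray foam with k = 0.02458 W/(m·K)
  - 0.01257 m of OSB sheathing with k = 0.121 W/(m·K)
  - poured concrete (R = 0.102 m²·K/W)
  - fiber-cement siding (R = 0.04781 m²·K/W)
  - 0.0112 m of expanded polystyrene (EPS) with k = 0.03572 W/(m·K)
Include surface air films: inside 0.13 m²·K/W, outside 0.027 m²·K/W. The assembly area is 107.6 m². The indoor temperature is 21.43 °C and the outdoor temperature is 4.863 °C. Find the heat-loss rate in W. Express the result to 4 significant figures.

0.2943/0.02458 = 11.973
0.01257/0.121 = 0.10388
0.0112/0.03572 = 0.31355
R_total = 0.13 + 11.973 + 0.10388 + 0.102 + 0.04781 + 0.31355 + 0.027 = 12.697 m²·K/W
Q = A·ΔT/R = 107.6 × (21.43 − 4.863) / 12.697 = 140.39 W

140.4 W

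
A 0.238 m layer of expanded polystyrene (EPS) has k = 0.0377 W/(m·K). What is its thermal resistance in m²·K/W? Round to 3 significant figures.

R = L/k = 0.238/0.0377 = 6.313 m²·K/W

6.31 m²·K/W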